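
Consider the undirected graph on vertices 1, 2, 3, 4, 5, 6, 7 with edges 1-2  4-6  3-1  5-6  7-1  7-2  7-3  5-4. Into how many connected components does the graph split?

Starting from 4 we can reach 4, 5, 6. That is one component of size 3.
Starting from 1 we can reach 1, 2, 3, 7. That is one component of size 4.
Total: 2 components.

2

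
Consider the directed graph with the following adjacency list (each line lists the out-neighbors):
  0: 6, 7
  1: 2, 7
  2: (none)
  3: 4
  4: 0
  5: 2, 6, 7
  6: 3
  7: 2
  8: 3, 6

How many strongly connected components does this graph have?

6

{0, 3, 4, 6} are all mutually reachable — one SCC of size 4.
{5} is an SCC by itself.
{7} is an SCC by itself.
{1} is an SCC by itself.
{8} is an SCC by itself.
(and 1 more singleton SCC)
That gives 6 strongly connected components.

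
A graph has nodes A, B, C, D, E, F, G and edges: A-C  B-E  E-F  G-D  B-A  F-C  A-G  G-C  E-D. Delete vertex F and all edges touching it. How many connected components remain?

1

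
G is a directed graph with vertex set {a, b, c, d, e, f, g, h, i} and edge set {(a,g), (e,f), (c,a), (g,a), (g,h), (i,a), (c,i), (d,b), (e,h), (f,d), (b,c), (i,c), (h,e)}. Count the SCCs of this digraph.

1

{a, b, c, d, e, f, g, h, i} are all mutually reachable — one SCC of size 9.
That gives 1 strongly connected component.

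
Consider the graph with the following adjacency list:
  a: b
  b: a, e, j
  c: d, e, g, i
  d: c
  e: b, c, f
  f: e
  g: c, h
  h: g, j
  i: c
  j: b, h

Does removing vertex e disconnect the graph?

Deleting e raises the number of components from 1 to 2, so e is a cut vertex.

Yes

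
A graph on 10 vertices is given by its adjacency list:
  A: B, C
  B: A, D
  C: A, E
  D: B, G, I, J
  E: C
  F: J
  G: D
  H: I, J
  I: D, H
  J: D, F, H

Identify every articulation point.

Removing A increases the component count from 1 to 2, so A is a cut vertex.
Removing B increases the component count from 1 to 2, so B is a cut vertex.
Removing C increases the component count from 1 to 2, so C is a cut vertex.
Likewise D, J are cut vertices.
By contrast removing G leaves 1 component; it is not a cut vertex. No other vertex is a cut vertex either.

A, B, C, D, J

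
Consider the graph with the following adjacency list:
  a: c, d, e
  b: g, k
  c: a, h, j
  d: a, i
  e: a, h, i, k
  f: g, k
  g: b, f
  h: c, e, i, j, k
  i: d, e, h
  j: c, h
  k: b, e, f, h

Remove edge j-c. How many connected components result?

j and c are still connected via j-h-c, so the component count stays at 1.

1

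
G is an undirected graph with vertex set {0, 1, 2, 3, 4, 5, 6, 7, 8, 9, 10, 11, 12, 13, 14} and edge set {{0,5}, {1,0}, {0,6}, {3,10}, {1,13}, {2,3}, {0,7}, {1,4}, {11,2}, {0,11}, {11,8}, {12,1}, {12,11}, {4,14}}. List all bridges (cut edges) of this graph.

The edges on the cycle 12-1-0-11-12 are not bridges since each lies on that cycle.
But removing 1–4 disconnects 1 from 4; removing 0–6 disconnects 0 from 6; removing 0–5 disconnects 0 from 5; removing 1–13 disconnects 1 from 13 — these are bridges.
In total 10 edges are bridges.

0-5, 0-6, 0-7, 1-13, 1-4, 10-3, 11-2, 11-8, 14-4, 2-3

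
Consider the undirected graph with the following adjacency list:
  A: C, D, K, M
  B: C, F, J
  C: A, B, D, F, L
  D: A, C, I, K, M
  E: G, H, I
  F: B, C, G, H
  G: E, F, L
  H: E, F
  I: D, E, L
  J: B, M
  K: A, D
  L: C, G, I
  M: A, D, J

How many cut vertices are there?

0

Removing G, for instance, still leaves 1 component. No single vertex removal increases the component count — the graph has no articulation points.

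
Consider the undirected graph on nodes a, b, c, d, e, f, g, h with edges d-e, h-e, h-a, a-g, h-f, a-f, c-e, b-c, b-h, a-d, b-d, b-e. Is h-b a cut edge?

No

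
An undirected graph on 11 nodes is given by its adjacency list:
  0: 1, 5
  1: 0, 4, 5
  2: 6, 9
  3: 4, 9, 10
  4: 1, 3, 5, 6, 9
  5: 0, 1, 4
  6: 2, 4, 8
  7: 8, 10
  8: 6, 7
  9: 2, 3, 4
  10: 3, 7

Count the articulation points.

Removing 4 increases the component count from 1 to 2, so 4 is a cut vertex.
By contrast removing 8 leaves 1 component; it is not a cut vertex. No other vertex is a cut vertex either.

1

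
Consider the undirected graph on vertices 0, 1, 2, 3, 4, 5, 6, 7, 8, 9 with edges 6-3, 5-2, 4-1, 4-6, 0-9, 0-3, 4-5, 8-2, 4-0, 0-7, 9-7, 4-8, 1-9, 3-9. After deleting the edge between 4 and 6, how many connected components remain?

4 and 6 are still connected via 4-0-3-6, so the component count stays at 1.

1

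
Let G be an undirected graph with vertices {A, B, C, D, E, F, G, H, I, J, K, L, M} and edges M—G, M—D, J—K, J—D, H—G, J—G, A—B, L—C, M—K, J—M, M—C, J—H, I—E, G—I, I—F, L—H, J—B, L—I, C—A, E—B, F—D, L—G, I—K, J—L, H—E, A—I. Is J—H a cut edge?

No

After removing J—H, the path J-L-H still connects them, so the edge is not a bridge.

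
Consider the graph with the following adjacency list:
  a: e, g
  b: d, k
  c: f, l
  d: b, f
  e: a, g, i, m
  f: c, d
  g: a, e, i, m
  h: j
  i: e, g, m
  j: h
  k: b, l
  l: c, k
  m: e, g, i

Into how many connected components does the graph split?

Starting from h we can reach h, j. That is one component of size 2.
Starting from a we can reach a, e, g, i, m. That is one component of size 5.
Starting from b we can reach b, c, d, f, k, l. That is one component of size 6.
Total: 3 components.

3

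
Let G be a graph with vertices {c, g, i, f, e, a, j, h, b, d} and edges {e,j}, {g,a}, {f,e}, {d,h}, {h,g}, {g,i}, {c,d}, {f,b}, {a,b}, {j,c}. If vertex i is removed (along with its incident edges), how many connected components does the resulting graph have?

1

With i gone, the remaining components are: {a, b, c, d, e, f, g, h, j}.
That is 1 component.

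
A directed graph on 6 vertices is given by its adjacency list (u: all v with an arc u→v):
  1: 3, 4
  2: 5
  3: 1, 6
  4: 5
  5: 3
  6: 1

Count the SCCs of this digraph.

2

{1, 3, 4, 5, 6} are all mutually reachable — one SCC of size 5.
{2} is an SCC by itself.
That gives 2 strongly connected components.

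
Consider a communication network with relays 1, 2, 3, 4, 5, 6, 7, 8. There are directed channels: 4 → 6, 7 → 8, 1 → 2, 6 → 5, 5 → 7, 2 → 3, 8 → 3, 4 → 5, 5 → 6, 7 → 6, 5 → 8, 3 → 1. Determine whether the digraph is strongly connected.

No

There is no directed path from 7 to 4, so the graph is not strongly connected.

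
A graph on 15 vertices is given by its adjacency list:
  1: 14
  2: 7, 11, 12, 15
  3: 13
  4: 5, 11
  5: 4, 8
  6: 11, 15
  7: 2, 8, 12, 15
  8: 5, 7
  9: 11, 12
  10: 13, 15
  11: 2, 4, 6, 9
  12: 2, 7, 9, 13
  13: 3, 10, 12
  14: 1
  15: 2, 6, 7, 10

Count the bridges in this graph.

2

The edges on the cycle 15-7-12-13-10-15 are not bridges since each lies on that cycle.
But removing 13-3 disconnects 13 from 3; removing 14-1 disconnects 14 from 1 — these are bridges.
That makes 2 bridges.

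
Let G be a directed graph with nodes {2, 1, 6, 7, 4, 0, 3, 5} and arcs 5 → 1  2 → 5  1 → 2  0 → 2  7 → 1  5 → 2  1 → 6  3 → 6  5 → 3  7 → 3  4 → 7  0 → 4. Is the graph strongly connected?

No

There is no directed path from 7 to 4, so the graph is not strongly connected.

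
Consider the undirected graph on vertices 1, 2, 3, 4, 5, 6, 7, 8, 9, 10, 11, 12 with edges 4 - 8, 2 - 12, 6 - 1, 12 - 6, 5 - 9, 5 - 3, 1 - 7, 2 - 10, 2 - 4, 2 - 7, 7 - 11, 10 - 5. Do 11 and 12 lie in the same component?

From 11 we can reach 1, 2, 3, 4, 5, 6, 7, 8, 9, 10, 11, 12, which includes 12.

Yes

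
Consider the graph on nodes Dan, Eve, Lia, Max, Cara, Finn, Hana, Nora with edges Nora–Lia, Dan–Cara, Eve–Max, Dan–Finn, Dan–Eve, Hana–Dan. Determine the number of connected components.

2

Starting from Lia we can reach Lia, Nora. That is one component of size 2.
Starting from Dan we can reach Dan, Eve, Max, Cara, Finn, Hana. That is one component of size 6.
Total: 2 components.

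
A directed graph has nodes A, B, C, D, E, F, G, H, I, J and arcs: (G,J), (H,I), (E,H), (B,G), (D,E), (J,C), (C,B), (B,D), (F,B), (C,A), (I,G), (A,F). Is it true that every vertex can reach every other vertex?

Yes

From B we can reach every vertex (A, B, C, D, E, F, G, H, I, J), and every vertex can reach B (A, B, C, D, E, F, G, H, I, J). So the whole graph is one strongly connected component.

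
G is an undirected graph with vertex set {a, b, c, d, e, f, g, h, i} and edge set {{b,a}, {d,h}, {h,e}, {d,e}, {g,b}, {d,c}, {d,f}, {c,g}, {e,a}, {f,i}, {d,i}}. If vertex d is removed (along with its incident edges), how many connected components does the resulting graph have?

With d gone, the remaining components are: {f, i}; {a, b, c, e, g, h}.
That is 2 components.

2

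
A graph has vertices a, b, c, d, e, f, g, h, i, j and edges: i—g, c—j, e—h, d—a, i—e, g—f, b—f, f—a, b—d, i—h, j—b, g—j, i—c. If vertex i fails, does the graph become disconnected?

Deleting i raises the number of components from 1 to 2, so i is a cut vertex.

Yes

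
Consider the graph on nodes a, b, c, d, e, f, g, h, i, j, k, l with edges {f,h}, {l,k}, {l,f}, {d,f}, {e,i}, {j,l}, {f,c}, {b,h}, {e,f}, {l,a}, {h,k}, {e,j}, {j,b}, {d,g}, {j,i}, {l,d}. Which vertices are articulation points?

Removing d increases the component count from 1 to 2, so d is a cut vertex.
Removing f increases the component count from 1 to 2, so f is a cut vertex.
Removing l increases the component count from 1 to 2, so l is a cut vertex.
By contrast removing b leaves 1 component; it is not a cut vertex. No other vertex is a cut vertex either.

d, f, l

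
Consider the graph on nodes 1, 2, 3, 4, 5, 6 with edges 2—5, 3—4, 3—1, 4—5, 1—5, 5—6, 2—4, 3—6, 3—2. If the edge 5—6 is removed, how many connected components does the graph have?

1

5 and 6 are still connected via 5-2-3-6, so the component count stays at 1.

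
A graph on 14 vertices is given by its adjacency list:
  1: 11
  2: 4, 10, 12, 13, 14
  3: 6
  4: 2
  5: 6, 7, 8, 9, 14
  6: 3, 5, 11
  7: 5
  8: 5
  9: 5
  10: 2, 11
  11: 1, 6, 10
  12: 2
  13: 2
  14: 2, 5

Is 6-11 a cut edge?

After removing 6-11, the path 6-5-14-2-10-11 still connects them, so the edge is not a bridge.

No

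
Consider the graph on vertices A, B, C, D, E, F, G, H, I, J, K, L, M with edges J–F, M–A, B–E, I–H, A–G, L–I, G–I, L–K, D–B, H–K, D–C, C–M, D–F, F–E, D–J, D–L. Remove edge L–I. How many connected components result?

L and I are still connected via L-K-H-I, so the component count stays at 1.

1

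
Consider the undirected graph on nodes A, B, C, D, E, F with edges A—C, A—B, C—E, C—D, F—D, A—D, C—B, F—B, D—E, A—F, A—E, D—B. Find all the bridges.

none

The edges on the cycle A-C-B-A are not bridges since each lies on that cycle.
Every edge lies on some cycle, so there are no bridges.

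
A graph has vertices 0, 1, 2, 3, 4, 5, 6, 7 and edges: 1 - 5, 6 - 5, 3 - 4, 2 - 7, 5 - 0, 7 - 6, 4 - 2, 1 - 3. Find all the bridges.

The edges on the cycle 1-3-4-2-7-6-5-1 are not bridges since each lies on that cycle.
But removing 5 - 0 disconnects 5 from 0 — this is a bridge.

0-5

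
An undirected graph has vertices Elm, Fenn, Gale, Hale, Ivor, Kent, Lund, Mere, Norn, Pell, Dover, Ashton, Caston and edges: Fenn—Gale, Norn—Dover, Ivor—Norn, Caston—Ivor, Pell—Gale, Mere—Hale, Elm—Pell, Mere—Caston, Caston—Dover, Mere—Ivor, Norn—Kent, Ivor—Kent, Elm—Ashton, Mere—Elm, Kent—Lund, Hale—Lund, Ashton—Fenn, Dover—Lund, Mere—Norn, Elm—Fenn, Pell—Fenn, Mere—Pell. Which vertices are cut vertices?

Removing Mere increases the component count from 1 to 2, so Mere is a cut vertex.
By contrast removing Ivor leaves 1 component; it is not a cut vertex. No other vertex is a cut vertex either.

Mere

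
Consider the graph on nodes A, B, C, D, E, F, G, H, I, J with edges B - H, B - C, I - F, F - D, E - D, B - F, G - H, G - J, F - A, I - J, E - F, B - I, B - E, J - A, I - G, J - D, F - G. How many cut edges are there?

1

The edges on the cycle B-I-J-D-F-B are not bridges since each lies on that cycle.
But removing B - C disconnects B from C — this is a bridge.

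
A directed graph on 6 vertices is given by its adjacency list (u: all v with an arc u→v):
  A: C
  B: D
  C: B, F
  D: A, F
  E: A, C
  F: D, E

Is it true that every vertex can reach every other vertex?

From F we can reach every vertex (A, B, C, D, E, F), and every vertex can reach F (A, B, C, D, E, F). So the whole graph is one strongly connected component.

Yes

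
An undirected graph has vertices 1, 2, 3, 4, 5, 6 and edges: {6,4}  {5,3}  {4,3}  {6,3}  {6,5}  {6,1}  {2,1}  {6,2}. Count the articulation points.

1

Removing 6 increases the component count from 1 to 2, so 6 is a cut vertex.
By contrast removing 1 leaves 1 component; it is not a cut vertex. No other vertex is a cut vertex either.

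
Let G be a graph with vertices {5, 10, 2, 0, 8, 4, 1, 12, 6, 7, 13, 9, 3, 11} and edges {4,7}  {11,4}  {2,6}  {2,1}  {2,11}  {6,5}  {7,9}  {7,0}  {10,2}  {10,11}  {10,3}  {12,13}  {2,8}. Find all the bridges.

0-7, 1-2, 10-3, 11-4, 12-13, 2-6, 2-8, 4-7, 5-6, 7-9

The edges on the cycle 10-2-11-10 are not bridges since each lies on that cycle.
But removing 12-13 disconnects 12 from 13; removing 5-6 disconnects 5 from 6; removing 4-7 disconnects 4 from 7; removing 9-7 disconnects 9 from 7 — these are bridges.
In total 10 edges are bridges.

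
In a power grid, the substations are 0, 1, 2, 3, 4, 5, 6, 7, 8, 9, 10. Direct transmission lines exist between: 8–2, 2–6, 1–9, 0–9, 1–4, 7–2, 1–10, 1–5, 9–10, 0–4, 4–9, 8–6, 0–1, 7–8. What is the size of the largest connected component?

6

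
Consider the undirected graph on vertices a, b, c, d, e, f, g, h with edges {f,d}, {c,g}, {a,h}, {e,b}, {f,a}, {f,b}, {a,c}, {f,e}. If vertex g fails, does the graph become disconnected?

No

Deleting g leaves 1 component (was 1), so g is not a cut vertex.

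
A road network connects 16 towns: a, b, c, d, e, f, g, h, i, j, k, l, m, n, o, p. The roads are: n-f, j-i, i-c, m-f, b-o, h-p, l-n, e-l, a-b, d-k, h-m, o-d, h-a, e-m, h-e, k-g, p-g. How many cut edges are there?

The edges on the cycle h-a-b-o-d-k-g-p-h are not bridges since each lies on that cycle.
But removing j-i disconnects j from i; removing i-c disconnects i from c — these are bridges.
That makes 2 bridges.

2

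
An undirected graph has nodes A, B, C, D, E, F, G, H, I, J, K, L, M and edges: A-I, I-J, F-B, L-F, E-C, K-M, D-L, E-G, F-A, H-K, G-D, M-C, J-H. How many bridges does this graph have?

1

The edges on the cycle E-G-D-L-F-A-I-J-H-K-M-C-E are not bridges since each lies on that cycle.
But removing F-B disconnects F from B — this is a bridge.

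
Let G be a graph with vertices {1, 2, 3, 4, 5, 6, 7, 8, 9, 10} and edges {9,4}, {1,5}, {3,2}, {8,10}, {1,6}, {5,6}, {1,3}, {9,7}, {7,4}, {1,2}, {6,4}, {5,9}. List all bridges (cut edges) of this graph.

The edges on the cycle 1-3-2-1 are not bridges since each lies on that cycle.
But removing 8 - 10 disconnects 8 from 10 — this is a bridge.

10-8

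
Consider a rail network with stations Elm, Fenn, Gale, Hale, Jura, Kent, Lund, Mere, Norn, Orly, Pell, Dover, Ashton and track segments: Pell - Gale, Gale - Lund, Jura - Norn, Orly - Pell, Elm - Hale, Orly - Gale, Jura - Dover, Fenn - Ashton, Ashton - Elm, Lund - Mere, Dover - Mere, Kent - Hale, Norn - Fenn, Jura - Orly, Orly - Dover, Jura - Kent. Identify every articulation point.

Jura

Removing Jura increases the component count from 1 to 2, so Jura is a cut vertex.
By contrast removing Gale leaves 1 component; it is not a cut vertex. No other vertex is a cut vertex either.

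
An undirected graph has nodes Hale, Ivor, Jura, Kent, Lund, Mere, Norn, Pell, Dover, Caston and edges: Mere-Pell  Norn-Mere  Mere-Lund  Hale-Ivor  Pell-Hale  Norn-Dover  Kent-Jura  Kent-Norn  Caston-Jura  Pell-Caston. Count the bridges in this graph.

4

The edges on the cycle Kent-Norn-Mere-Pell-Caston-Jura-Kent are not bridges since each lies on that cycle.
But removing Ivor-Hale disconnects Ivor from Hale; removing Dover-Norn disconnects Dover from Norn; removing Mere-Lund disconnects Mere from Lund; removing Pell-Hale disconnects Pell from Hale — these are bridges.
That makes 4 bridges.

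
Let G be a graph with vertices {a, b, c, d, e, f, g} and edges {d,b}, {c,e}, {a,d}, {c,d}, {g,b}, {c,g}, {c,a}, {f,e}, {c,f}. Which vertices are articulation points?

c

Removing c increases the component count from 1 to 2, so c is a cut vertex.
By contrast removing b leaves 1 component; it is not a cut vertex. No other vertex is a cut vertex either.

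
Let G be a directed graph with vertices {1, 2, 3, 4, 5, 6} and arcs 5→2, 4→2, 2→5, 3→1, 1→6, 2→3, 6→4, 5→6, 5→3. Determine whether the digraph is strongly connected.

From 4 we can reach every vertex (1, 2, 3, 4, 5, 6), and every vertex can reach 4 (1, 2, 3, 4, 5, 6). So the whole graph is one strongly connected component.

Yes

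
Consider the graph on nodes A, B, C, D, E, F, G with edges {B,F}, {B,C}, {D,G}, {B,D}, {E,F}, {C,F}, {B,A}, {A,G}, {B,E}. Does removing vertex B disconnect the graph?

Yes

Deleting B raises the number of components from 1 to 2, so B is a cut vertex.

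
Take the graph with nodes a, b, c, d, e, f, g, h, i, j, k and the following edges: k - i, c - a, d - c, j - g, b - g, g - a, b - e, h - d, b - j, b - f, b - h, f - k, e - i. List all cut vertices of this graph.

b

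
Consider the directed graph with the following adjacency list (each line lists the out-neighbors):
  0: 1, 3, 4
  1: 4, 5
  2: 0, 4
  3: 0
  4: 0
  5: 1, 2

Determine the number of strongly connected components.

1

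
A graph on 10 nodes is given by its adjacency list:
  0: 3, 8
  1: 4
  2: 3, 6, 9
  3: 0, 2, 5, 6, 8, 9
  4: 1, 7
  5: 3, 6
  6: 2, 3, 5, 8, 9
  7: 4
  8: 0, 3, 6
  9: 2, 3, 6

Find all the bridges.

1-4, 4-7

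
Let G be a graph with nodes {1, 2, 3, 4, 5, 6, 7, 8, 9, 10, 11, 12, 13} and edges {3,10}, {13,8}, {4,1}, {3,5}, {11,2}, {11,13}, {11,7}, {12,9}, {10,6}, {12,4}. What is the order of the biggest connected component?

5

Starting from 1 we can reach 1, 4, 9, 12. That is one component of size 4.
Starting from 3 we can reach 3, 5, 6, 10. That is one component of size 4.
Starting from 2 we can reach 2, 7, 8, 11, 13. That is one component of size 5.
The largest has 5 vertices.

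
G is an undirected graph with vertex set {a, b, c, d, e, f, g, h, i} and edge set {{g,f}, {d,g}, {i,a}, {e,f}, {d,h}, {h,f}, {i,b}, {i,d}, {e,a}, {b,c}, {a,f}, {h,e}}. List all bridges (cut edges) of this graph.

b-c, b-i

The edges on the cycle i-d-h-e-a-i are not bridges since each lies on that cycle.
But removing b-i disconnects b from i; removing c-b disconnects c from b — these are bridges.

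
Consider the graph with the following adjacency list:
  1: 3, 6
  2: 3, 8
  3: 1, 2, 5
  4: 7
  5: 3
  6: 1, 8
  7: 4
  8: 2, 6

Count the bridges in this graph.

The edges on the cycle 6-8-2-3-1-6 are not bridges since each lies on that cycle.
But removing 4-7 disconnects 4 from 7; removing 5-3 disconnects 5 from 3 — these are bridges.
That makes 2 bridges.

2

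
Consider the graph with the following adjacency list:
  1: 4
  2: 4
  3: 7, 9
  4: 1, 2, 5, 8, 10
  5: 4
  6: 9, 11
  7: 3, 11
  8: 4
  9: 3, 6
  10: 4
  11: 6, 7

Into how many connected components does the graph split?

Starting from 3 we can reach 3, 6, 7, 9, 11. That is one component of size 5.
Starting from 1 we can reach 1, 2, 4, 5, 8, 10. That is one component of size 6.
Total: 2 components.

2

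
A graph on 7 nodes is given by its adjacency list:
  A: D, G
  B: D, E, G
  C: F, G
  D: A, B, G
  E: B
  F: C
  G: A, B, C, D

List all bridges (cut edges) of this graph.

B-E, C-F, C-G

The edges on the cycle G-B-D-G are not bridges since each lies on that cycle.
But removing G-C disconnects G from C; removing F-C disconnects F from C; removing E-B disconnects E from B — these are bridges.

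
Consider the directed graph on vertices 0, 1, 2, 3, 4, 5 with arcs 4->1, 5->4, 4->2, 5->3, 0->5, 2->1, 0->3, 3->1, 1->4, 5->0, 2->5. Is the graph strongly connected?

Yes

From 4 we can reach every vertex (0, 1, 2, 3, 4, 5), and every vertex can reach 4 (0, 1, 2, 3, 4, 5). So the whole graph is one strongly connected component.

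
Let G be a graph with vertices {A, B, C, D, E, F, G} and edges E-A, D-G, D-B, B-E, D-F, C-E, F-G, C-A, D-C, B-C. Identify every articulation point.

D

Removing D increases the component count from 1 to 2, so D is a cut vertex.
By contrast removing G leaves 1 component; it is not a cut vertex. No other vertex is a cut vertex either.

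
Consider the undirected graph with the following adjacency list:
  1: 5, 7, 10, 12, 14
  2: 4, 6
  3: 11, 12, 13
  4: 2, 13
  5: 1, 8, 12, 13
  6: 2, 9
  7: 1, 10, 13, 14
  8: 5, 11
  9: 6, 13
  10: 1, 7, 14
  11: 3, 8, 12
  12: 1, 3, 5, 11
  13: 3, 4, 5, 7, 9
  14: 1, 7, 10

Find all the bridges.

The edges on the cycle 13-4-2-6-9-13 are not bridges since each lies on that cycle.
Every edge lies on some cycle, so there are no bridges.

none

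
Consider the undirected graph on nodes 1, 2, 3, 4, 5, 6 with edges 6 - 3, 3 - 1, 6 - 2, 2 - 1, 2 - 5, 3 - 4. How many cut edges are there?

The edges on the cycle 6-3-1-2-6 are not bridges since each lies on that cycle.
But removing 5 - 2 disconnects 5 from 2; removing 3 - 4 disconnects 3 from 4 — these are bridges.
That makes 2 bridges.

2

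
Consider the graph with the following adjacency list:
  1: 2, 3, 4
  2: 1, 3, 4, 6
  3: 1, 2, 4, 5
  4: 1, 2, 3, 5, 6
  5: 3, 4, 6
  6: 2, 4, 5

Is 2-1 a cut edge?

After removing 2-1, the path 2-3-1 still connects them, so the edge is not a bridge.

No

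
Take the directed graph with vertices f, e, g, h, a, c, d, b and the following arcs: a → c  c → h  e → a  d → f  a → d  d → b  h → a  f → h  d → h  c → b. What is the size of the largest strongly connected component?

{a, c, d, f, h} are all mutually reachable — one SCC of size 5.
{e} is an SCC by itself.
{g} is an SCC by itself.
{b} is an SCC by itself.
The largest has 5 vertices.

5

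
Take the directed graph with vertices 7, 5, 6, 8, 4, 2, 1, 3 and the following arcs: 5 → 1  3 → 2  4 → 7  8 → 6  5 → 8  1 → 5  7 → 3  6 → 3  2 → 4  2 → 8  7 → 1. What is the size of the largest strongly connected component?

{1, 2, 3, 4, 5, 6, 7, 8} are all mutually reachable — one SCC of size 8.
The largest has 8 vertices.

8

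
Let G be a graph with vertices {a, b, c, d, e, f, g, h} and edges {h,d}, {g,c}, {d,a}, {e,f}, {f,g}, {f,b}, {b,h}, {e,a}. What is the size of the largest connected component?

Starting from a we can reach a, b, c, d, e, f, g, h. That is one component of size 8.
The largest has 8 vertices.

8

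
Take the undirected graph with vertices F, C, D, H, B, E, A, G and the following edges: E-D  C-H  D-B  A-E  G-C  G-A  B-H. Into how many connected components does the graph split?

2

F is isolated — a component by itself.
Starting from A we can reach A, B, C, D, E, G, H. That is one component of size 7.
Total: 2 components.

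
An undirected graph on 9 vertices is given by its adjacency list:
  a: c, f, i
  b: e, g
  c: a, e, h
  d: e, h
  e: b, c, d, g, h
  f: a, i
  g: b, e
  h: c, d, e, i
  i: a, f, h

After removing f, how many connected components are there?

With f gone, the remaining components are: {a, b, c, d, e, g, h, i}.
That is 1 component.

1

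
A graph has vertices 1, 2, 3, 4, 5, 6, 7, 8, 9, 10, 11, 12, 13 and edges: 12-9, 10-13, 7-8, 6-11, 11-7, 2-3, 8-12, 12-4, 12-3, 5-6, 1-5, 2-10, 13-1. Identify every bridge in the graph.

The edges on the cycle 2-10-13-1-5-6-11-7-8-12-3-2 are not bridges since each lies on that cycle.
But removing 12-9 disconnects 12 from 9; removing 12-4 disconnects 12 from 4 — these are bridges.

12-4, 12-9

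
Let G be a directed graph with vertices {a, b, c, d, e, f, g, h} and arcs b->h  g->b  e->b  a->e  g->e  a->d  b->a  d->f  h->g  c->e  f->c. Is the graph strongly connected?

From a we can reach every vertex (a, b, c, d, e, f, g, h), and every vertex can reach a (a, b, c, d, e, f, g, h). So the whole graph is one strongly connected component.

Yes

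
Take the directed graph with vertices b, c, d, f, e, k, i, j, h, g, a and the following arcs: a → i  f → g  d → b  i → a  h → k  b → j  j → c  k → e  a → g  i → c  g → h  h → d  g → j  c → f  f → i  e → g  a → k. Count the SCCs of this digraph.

1

{a, b, c, d, e, f, g, h, i, j, k} are all mutually reachable — one SCC of size 11.
That gives 1 strongly connected component.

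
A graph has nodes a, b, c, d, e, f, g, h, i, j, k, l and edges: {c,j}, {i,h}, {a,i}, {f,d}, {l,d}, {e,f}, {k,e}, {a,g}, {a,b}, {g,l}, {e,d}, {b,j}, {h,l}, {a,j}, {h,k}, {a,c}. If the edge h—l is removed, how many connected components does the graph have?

1

h and l are still connected via h-i-a-g-l, so the component count stays at 1.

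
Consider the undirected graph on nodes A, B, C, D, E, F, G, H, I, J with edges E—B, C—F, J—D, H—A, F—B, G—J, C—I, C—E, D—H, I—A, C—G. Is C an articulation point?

Deleting C raises the number of components from 1 to 2, so C is a cut vertex.

Yes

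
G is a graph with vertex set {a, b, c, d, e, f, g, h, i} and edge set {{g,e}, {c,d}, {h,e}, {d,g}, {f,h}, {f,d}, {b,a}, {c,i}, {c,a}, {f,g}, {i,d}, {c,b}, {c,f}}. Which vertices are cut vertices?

c

Removing c increases the component count from 1 to 2, so c is a cut vertex.
By contrast removing g leaves 1 component; it is not a cut vertex. No other vertex is a cut vertex either.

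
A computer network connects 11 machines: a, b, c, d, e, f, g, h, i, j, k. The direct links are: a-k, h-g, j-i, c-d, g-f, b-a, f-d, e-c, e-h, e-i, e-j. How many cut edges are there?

2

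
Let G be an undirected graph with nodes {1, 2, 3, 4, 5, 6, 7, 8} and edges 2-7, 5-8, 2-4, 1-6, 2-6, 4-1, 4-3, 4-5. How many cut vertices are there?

3

Removing 2 increases the component count from 1 to 2, so 2 is a cut vertex.
Removing 4 increases the component count from 1 to 3, so 4 is a cut vertex.
Removing 5 increases the component count from 1 to 2, so 5 is a cut vertex.
By contrast removing 8 leaves 1 component; it is not a cut vertex. No other vertex is a cut vertex either.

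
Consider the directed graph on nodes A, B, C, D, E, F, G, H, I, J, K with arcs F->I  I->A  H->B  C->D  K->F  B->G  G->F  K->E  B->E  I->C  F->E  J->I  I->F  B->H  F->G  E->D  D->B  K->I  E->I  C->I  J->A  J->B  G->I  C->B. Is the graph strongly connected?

There is no directed path from J to K, so the graph is not strongly connected.

No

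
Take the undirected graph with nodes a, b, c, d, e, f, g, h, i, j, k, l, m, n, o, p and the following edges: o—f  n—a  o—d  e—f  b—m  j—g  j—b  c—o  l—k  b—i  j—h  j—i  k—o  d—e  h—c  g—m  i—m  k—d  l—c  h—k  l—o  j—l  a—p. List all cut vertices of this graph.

Removing a increases the component count from 2 to 3, so a is a cut vertex.
Removing j increases the component count from 2 to 3, so j is a cut vertex.
By contrast removing i leaves 2 components; it is not a cut vertex. No other vertex is a cut vertex either.

a, j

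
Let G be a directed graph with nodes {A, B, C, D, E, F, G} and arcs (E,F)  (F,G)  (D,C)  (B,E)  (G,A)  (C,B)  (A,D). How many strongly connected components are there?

{A, B, C, D, E, F, G} are all mutually reachable — one SCC of size 7.
That gives 1 strongly connected component.

1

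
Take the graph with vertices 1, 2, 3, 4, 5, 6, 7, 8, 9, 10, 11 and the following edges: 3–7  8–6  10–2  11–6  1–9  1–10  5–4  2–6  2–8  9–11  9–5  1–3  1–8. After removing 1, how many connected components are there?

2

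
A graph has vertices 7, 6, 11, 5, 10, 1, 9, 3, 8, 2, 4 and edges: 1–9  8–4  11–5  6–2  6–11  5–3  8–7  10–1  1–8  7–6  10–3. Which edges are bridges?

1-9, 2-6, 4-8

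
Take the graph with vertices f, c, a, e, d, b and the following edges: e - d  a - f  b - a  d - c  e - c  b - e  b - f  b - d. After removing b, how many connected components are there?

2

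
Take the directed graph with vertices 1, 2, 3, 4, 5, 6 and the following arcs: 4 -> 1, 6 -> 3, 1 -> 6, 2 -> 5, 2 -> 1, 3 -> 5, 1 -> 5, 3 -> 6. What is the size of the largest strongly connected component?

{3, 6} are all mutually reachable — one SCC of size 2.
{1} is an SCC by itself.
{4} is an SCC by itself.
{2} is an SCC by itself.
{5} is an SCC by itself.
The largest has 2 vertices.

2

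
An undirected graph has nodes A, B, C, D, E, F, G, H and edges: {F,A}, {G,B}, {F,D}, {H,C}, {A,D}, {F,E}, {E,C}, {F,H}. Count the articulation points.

1

Removing F increases the component count from 2 to 3, so F is a cut vertex.
By contrast removing C leaves 2 components; it is not a cut vertex. No other vertex is a cut vertex either.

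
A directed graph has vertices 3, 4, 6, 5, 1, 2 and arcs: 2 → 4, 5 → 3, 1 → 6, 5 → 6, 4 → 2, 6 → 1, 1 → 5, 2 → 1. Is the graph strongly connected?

There is no directed path from 5 to 4, so the graph is not strongly connected.

No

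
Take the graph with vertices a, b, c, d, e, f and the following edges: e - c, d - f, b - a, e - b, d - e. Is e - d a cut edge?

Removing e - d leaves no path between e and d: the component count goes from 1 to 2. So it is a bridge.

Yes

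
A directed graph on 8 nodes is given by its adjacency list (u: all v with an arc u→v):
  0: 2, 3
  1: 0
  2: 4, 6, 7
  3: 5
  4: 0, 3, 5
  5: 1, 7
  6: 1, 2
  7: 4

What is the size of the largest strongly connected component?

8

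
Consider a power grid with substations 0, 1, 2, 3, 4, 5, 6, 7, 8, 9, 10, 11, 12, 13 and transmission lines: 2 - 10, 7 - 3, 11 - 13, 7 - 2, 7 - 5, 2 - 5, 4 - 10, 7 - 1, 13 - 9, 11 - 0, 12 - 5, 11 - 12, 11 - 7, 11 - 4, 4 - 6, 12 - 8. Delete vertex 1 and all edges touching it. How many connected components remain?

With 1 gone, the remaining components are: {0, 2, 3, 4, 5, 6, 7, 8, 9, 10, 11, 12, 13}.
That is 1 component.

1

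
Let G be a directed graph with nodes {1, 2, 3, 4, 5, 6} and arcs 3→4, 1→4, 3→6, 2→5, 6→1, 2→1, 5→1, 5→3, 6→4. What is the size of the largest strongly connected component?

1

{4} is an SCC by itself.
{3} is an SCC by itself.
{5} is an SCC by itself.
{2} is an SCC by itself.
{6} is an SCC by itself.
(and 1 more singleton SCC)
The largest has 1 vertex.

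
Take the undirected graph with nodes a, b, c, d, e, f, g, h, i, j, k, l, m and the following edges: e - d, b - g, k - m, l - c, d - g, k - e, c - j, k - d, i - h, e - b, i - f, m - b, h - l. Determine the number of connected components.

3

a is isolated — a component by itself.
Starting from c we can reach c, f, h, i, j, l. That is one component of size 6.
Starting from b we can reach b, d, e, g, k, m. That is one component of size 6.
Total: 3 components.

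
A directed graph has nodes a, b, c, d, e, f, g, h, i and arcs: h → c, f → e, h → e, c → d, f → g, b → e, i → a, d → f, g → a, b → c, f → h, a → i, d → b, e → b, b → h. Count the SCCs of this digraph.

3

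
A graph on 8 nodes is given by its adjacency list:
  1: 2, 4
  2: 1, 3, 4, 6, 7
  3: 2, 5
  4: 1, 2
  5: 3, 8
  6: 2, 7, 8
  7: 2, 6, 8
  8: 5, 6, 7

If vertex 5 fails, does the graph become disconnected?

No

Deleting 5 leaves 1 component (was 1) (its neighbors 3, 8 remain connected to each other), so 5 is not a cut vertex.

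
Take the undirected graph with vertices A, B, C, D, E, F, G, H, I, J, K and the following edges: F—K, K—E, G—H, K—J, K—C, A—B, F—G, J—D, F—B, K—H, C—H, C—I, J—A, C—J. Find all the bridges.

C-I, D-J, E-K

The edges on the cycle F-K-C-J-A-B-F are not bridges since each lies on that cycle.
But removing J—D disconnects J from D; removing C—I disconnects C from I; removing E—K disconnects E from K — these are bridges.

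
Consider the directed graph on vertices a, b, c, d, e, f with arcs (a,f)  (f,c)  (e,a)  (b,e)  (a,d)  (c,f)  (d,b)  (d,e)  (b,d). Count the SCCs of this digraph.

2

{a, b, d, e} are all mutually reachable — one SCC of size 4.
{c, f} are all mutually reachable — one SCC of size 2.
That gives 2 strongly connected components.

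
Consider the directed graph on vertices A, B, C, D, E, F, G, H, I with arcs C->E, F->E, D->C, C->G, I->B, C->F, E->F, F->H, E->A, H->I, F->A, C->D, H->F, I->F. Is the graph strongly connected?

There is no directed path from E to D, so the graph is not strongly connected.

No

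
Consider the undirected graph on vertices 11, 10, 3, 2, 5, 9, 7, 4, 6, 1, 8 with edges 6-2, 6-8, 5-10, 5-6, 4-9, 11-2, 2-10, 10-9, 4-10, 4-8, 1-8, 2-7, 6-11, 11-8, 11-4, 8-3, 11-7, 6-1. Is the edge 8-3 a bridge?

Yes

Removing 8-3 leaves no path between 8 and 3: the component count goes from 1 to 2. So it is a bridge.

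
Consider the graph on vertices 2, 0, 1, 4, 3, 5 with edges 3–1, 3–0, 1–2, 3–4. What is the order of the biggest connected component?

5

5 is isolated — a component by itself.
Starting from 0 we can reach 0, 1, 2, 3, 4. That is one component of size 5.
The largest has 5 vertices.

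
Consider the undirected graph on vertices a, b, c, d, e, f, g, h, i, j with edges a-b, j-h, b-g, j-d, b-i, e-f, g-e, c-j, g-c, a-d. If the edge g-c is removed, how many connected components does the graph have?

g and c are still connected via g-b-a-d-j-c, so the component count stays at 1.

1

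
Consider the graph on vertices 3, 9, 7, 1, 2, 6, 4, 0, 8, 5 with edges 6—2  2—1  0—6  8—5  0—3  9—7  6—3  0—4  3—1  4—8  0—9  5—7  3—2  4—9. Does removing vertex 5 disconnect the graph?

Deleting 5 leaves 1 component (was 1) (its neighbors 7, 8 remain connected to each other), so 5 is not a cut vertex.

No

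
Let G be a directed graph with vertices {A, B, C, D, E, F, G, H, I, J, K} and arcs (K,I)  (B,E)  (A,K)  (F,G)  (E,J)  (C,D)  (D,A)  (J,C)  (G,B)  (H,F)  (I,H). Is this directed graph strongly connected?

From J we can reach every vertex (A, B, C, D, E, F, G, H, I, J, K), and every vertex can reach J (A, B, C, D, E, F, G, H, I, J, K). So the whole graph is one strongly connected component.

Yes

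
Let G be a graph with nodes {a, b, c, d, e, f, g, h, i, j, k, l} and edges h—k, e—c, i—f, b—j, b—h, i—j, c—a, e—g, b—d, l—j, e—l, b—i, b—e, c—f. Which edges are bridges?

The edges on the cycle b-e-c-f-i-b are not bridges since each lies on that cycle.
But removing a—c disconnects a from c; removing b—d disconnects b from d; removing h—b disconnects h from b; removing g—e disconnects g from e — these are bridges.
In total 5 edges are bridges.

a-c, b-d, b-h, e-g, h-k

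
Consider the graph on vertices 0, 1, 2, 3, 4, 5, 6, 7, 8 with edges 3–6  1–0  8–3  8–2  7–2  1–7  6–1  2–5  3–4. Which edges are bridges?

0-1, 2-5, 3-4

The edges on the cycle 8-3-6-1-7-2-8 are not bridges since each lies on that cycle.
But removing 3–4 disconnects 3 from 4; removing 0–1 disconnects 0 from 1; removing 2–5 disconnects 2 from 5 — these are bridges.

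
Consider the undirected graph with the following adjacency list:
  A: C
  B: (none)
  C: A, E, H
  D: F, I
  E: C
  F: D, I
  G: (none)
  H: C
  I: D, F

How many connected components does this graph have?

4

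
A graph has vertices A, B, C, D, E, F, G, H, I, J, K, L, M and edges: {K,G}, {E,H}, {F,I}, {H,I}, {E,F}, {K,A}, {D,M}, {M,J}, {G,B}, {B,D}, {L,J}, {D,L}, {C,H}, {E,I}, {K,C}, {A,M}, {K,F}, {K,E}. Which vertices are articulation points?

K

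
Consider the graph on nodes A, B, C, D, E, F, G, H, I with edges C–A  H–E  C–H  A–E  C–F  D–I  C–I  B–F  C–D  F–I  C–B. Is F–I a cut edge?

After removing F–I, the path F-C-I still connects them, so the edge is not a bridge.

No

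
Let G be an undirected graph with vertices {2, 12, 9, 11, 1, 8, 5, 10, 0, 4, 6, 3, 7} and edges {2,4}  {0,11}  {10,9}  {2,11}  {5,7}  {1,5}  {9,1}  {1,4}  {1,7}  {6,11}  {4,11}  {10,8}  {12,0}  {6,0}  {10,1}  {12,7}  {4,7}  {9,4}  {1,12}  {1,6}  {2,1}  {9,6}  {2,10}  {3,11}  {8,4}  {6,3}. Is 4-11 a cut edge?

After removing 4-11, the path 4-2-11 still connects them, so the edge is not a bridge.

No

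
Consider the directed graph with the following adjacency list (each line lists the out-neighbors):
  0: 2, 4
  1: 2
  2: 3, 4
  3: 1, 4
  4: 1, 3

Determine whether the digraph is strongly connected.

No

There is no directed path from 1 to 0, so the graph is not strongly connected.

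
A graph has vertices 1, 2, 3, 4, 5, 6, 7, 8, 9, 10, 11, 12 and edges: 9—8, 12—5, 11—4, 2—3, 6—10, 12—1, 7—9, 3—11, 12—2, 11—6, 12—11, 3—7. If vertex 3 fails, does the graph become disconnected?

Deleting 3 raises the number of components from 1 to 2, so 3 is a cut vertex.

Yes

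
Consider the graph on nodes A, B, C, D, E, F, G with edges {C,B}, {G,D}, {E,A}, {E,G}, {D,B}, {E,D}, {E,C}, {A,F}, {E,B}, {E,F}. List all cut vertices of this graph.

Removing E increases the component count from 1 to 2, so E is a cut vertex.
By contrast removing D leaves 1 component; it is not a cut vertex. No other vertex is a cut vertex either.

E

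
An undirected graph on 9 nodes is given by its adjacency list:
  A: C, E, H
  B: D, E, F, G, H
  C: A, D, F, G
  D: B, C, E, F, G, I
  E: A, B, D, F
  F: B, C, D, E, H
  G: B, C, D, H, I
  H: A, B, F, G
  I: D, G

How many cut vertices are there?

Removing D, for instance, still leaves 1 component. No single vertex removal increases the component count — the graph has no articulation points.

0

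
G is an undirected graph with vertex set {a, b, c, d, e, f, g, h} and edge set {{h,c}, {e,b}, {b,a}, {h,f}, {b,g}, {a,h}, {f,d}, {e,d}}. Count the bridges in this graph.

2

The edges on the cycle e-b-a-h-f-d-e are not bridges since each lies on that cycle.
But removing h-c disconnects h from c; removing b-g disconnects b from g — these are bridges.
That makes 2 bridges.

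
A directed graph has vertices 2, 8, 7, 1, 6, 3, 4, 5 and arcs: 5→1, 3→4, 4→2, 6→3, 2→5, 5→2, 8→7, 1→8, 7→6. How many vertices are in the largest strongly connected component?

8

{1, 2, 3, 4, 5, 6, 7, 8} are all mutually reachable — one SCC of size 8.
The largest has 8 vertices.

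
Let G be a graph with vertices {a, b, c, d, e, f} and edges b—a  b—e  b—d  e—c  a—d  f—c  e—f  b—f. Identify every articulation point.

b

Removing b increases the component count from 1 to 2, so b is a cut vertex.
By contrast removing f leaves 1 component; it is not a cut vertex. No other vertex is a cut vertex either.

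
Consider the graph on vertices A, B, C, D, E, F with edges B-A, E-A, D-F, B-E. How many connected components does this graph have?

3

C is isolated — a component by itself.
Starting from D we can reach D, F. That is one component of size 2.
Starting from A we can reach A, B, E. That is one component of size 3.
Total: 3 components.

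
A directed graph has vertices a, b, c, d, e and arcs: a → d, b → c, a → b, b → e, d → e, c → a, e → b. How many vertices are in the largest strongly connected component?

{a, b, c, d, e} are all mutually reachable — one SCC of size 5.
The largest has 5 vertices.

5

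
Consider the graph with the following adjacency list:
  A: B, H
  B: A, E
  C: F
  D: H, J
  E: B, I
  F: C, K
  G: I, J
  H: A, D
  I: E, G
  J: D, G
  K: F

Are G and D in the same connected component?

Yes

From G we can reach A, B, D, E, G, H, I, J, which includes D.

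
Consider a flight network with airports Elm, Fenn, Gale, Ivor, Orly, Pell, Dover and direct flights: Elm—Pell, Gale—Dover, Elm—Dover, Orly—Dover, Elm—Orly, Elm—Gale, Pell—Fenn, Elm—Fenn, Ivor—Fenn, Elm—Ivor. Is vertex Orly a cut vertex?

Deleting Orly leaves 1 component (was 1) (its neighbors Elm, Dover remain connected to each other), so Orly is not a cut vertex.

No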